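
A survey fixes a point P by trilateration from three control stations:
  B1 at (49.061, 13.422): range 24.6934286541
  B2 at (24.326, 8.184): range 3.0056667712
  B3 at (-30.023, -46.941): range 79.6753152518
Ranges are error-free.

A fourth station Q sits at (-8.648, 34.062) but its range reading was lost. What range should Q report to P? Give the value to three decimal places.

eq1: (x − 49.061)² + (y − 13.422)² = 24.6934286541²
eq2: (x − 24.326)² + (y − 8.184)² = 3.0056667712²
eq3: (x + 30.023)² + (y + 46.941)² = 79.6753152518²
eq1−eq3, eq1−eq2 (x²,y² cancel):
  -158.168·x − 120.726·y = -5220.684237
  -49.470·x − 10.476·y = -1327.668287
det = -158.168·-10.476 − -120.726·-49.470 = -4315.347252
x = (-5220.684237·-10.476 − -120.726·-1327.668287) / -4315.347252 = 24.468991
y = (-158.168·-1327.668287 − -5220.684237·-49.470) / -4315.347252 = 11.186264
|P − Q| = √((24.468991 − -8.648)² + (11.186264 − 34.062)²) = 40.249651

40.250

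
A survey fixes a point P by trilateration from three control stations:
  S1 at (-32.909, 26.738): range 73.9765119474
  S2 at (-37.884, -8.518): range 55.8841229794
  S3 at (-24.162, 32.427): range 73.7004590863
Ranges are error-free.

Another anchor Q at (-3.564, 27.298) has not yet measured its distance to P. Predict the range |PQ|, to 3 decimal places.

60.745

eq1: (x + 32.909)² + (y − 26.738)² = 73.9765119474²
eq2: (x + 37.884)² + (y + 8.518)² = 55.8841229794²
eq3: (x + 24.162)² + (y − 32.427)² = 73.7004590863²
eq1−eq3, eq1−eq2 (x²,y² cancel):
  17.494·x + 11.378·y = -121.843702
  -9.950·x − 70.512·y = 2059.319974
det = 17.494·-70.512 − 11.378·-9.950 = -1120.325828
x = (-121.843702·-70.512 − 11.378·2059.319974) / -1120.325828 = 13.245700
y = (17.494·2059.319974 − -121.843702·-9.950) / -1120.325828 = -31.074352
|P − Q| = √((13.245700 − -3.564)² + (-31.074352 − 27.298)²) = 60.744526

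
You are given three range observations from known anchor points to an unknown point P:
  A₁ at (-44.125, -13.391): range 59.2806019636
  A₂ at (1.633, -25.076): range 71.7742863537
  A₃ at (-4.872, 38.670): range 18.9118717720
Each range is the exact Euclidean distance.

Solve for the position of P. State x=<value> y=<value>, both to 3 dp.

eq1: (x + 44.125)² + (y + 13.391)² = 59.2806019636²
eq2: (x − 1.633)² + (y + 25.076)² = 71.7742863537²
eq3: (x + 4.872)² + (y − 38.670)² = 18.9118717720²
eq2−eq3, eq2−eq1 (x²,y² cancel):
  -13.010·x + 127.492·y = 5681.522107
  -91.516·x + 23.370·y = 3132.220453
det = -13.010·23.370 − 127.492·-91.516 = 11363.514172
x = (5681.522107·23.370 − 127.492·3132.220453) / 11363.514172 = -23.457170
y = (-13.010·3132.220453 − 5681.522107·-91.516) / 11363.514172 = 42.170052

x=-23.457 y=42.170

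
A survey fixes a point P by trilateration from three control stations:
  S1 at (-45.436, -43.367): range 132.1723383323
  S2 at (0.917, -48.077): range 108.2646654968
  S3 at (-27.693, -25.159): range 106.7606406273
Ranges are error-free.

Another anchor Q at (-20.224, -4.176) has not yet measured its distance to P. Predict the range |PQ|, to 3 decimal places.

87.415

eq1: (x + 45.436)² + (y + 43.367)² = 132.1723383323²
eq2: (x − 0.917)² + (y + 48.077)² = 108.2646654968²
eq3: (x + 27.693)² + (y + 25.159)² = 106.7606406273²
eq3−eq2, eq3−eq1 (x²,y² cancel):
  57.220·x − 45.836·y = 588.957880
  -35.486·x − 36.416·y = -3526.443378
det = 57.220·-36.416 − -45.836·-35.486 = -3710.259816
x = (588.957880·-36.416 − -45.836·-3526.443378) / -3710.259816 = 49.345749
y = (57.220·-3526.443378 − 588.957880·-35.486) / -3710.259816 = 48.752201
|P − Q| = √((49.345749 − -20.224)² + (48.752201 − -4.176)²) = 87.414783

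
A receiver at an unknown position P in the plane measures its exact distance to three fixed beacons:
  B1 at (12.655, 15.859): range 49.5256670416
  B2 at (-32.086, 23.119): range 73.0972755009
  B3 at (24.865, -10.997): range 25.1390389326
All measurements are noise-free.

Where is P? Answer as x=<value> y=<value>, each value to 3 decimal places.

x=13.964 y=-33.649

eq1: (x − 12.655)² + (y − 15.859)² = 49.5256670416²
eq2: (x + 32.086)² + (y − 23.119)² = 73.0972755009²
eq3: (x − 24.865)² + (y + 10.997)² = 25.1390389326²
eq3−eq1, eq3−eq2 (x²,y² cancel):
  -24.420·x + 53.712·y = -2148.365745
  -113.902·x + 68.232·y = -3886.443084
det = -24.420·68.232 − 53.712·-113.902 = 4451.678784
x = (-2148.365745·68.232 − 53.712·-3886.443084) / 4451.678784 = 13.963572
y = (-24.420·-3886.443084 − -2148.365745·-113.902) / 4451.678784 = -33.649376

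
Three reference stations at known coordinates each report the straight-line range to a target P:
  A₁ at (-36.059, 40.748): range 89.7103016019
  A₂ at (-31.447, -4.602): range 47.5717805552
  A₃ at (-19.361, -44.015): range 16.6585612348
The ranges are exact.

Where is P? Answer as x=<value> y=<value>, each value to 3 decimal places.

x=-2.766 y=-42.556

eq1: (x + 36.059)² + (y − 40.748)² = 89.7103016019²
eq2: (x + 31.447)² + (y + 4.602)² = 47.5717805552²
eq3: (x + 19.361)² + (y + 44.015)² = 16.6585612348²
eq2−eq1, eq2−eq3 (x²,y² cancel):
  -9.224·x + 90.700·y = -3834.305136
  24.172·x − 78.826·y = 3287.642976
det = -9.224·-78.826 − 90.700·24.172 = -1465.309376
x = (-3834.305136·-78.826 − 90.700·3287.642976) / -1465.309376 = -2.766459
y = (-9.224·3287.642976 − -3834.305136·24.172) / -1465.309376 = -42.555931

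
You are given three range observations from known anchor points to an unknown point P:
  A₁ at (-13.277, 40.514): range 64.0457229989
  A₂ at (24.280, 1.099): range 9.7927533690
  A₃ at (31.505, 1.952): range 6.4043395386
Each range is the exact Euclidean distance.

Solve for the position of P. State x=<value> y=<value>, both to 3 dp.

x=32.389 y=-4.391

eq1: (x + 13.277)² + (y − 40.514)² = 64.0457229989²
eq2: (x − 24.280)² + (y − 1.099)² = 9.7927533690²
eq3: (x − 31.505)² + (y − 1.952)² = 6.4043395386²
eq3−eq2, eq3−eq1 (x²,y² cancel):
  -14.450·x − 1.706·y = -460.531582
  -89.564·x + 77.124·y = -3239.551474
det = -14.450·77.124 − -1.706·-89.564 = -1267.237984
x = (-460.531582·77.124 − -1.706·-3239.551474) / -1267.237984 = 32.389112
y = (-14.450·-3239.551474 − -460.531582·-89.564) / -1267.237984 = -4.391021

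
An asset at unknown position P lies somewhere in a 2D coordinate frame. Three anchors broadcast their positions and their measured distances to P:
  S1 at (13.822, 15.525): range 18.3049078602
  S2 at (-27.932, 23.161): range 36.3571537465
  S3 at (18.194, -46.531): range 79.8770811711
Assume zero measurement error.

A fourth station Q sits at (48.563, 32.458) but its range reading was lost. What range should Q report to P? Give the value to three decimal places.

41.380

eq1: (x − 13.822)² + (y − 15.525)² = 18.3049078602²
eq2: (x + 27.932)² + (y − 23.161)² = 36.3571537465²
eq3: (x − 18.194)² + (y + 46.531)² = 79.8770811711²
eq3−eq2, eq3−eq1 (x²,y² cancel):
  -92.252·x + 139.384·y = 3878.978416
  -8.744·x + 124.112·y = 3981.196157
det = -92.252·124.112 − 139.384·-8.744 = -10230.806528
x = (3878.978416·124.112 − 139.384·3981.196157) / -10230.806528 = 7.182941
y = (-92.252·3981.196157 − 3878.978416·-8.744) / -10230.806528 = 32.583504
|P − Q| = √((7.182941 − 48.563)² + (32.583504 − 32.458)²) = 41.380250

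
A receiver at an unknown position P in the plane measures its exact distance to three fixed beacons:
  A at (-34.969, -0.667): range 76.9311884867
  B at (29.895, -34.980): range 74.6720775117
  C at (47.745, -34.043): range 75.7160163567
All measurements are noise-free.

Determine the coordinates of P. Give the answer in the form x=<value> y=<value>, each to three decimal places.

eq1: (x + 34.969)² + (y + 0.667)² = 76.9311884867²
eq2: (x − 29.895)² + (y + 34.980)² = 74.6720775117²
eq3: (x − 47.745)² + (y + 34.043)² = 75.7160163567²
eq3−eq1, eq3−eq2 (x²,y² cancel):
  -165.428·x + 66.752·y = -2400.727653
  -35.700·x − 1.874·y = -1164.203476
det = -165.428·-1.874 − 66.752·-35.700 = 2693.058472
x = (-2400.727653·-1.874 − 66.752·-1164.203476) / 2693.058472 = 30.527326
y = (-165.428·-1164.203476 − -2400.727653·-35.700) / 2693.058472 = 39.689400

x=30.527 y=39.689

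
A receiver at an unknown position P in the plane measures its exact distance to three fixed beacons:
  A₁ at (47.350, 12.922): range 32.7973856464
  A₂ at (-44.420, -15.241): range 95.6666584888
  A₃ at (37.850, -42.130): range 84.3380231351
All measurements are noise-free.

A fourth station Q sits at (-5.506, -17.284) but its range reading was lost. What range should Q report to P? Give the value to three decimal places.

eq1: (x − 47.350)² + (y − 12.922)² = 32.7973856464²
eq2: (x + 44.420)² + (y + 15.241)² = 95.6666584888²
eq3: (x − 37.850)² + (y + 42.130)² = 84.3380231351²
eq1−eq3, eq1−eq2 (x²,y² cancel):
  -19.000·x − 110.104·y = -5238.674825
  -183.540·x − 56.326·y = -8280.017144
det = -19.000·-56.326 − -110.104·-183.540 = -19138.294160
x = (-5238.674825·-56.326 − -110.104·-8280.017144) / -19138.294160 = 32.217574
y = (-19.000·-8280.017144 − -5238.674825·-183.540) / -19138.294160 = 42.019735
|P − Q| = √((32.217574 − -5.506)² + (42.019735 − -17.284)²) = 70.285141

70.285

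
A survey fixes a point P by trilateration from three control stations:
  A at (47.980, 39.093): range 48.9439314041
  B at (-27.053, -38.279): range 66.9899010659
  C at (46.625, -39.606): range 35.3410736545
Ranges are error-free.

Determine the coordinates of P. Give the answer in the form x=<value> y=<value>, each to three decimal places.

x=32.335 y=-7.283

eq1: (x − 47.980)² + (y − 39.093)² = 48.9439314041²
eq2: (x + 27.053)² + (y + 38.279)² = 66.9899010659²
eq3: (x − 46.625)² + (y + 39.606)² = 35.3410736545²
eq1−eq2, eq1−eq3 (x²,y² cancel):
  -150.066·x − 154.744·y = -3725.334823
  -2.710·x − 157.398·y = 1058.699746
det = -150.066·-157.398 − -154.744·-2.710 = 23200.732028
x = (-3725.334823·-157.398 − -154.744·1058.699746) / 23200.732028 = 32.334656
y = (-150.066·1058.699746 − -3725.334823·-2.710) / 23200.732028 = -7.282981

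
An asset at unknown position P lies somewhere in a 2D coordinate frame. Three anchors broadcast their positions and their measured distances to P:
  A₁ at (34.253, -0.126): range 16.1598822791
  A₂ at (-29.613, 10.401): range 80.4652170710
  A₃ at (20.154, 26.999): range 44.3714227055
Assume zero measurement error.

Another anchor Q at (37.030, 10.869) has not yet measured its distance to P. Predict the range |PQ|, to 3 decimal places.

21.271

eq1: (x − 34.253)² + (y + 0.126)² = 16.1598822791²
eq2: (x + 29.613)² + (y − 10.401)² = 80.4652170710²
eq3: (x − 20.154)² + (y − 26.999)² = 44.3714227055²
eq3−eq1, eq3−eq2 (x²,y² cancel):
  28.198·x − 54.250·y = 1745.835526
  -99.534·x − 33.196·y = -4655.847152
det = 28.198·-33.196 − -54.250·-99.534 = -6335.780308
x = (1745.835526·-33.196 − -54.250·-4655.847152) / -6335.780308 = 49.012821
y = (28.198·-4655.847152 − 1745.835526·-99.534) / -6335.780308 = -6.705475
|P − Q| = √((49.012821 − 37.030)² + (-6.705475 − 10.869)²) = 21.270876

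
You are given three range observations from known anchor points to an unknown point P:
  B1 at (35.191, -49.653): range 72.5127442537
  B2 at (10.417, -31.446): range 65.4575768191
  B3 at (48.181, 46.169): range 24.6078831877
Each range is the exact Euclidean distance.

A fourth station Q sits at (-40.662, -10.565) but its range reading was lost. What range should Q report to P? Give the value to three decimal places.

95.068

eq1: (x − 35.191)² + (y + 49.653)² = 72.5127442537²
eq2: (x − 10.417)² + (y + 31.446)² = 65.4575768191²
eq3: (x − 48.181)² + (y − 46.169)² = 24.6078831877²
eq1−eq3, eq1−eq2 (x²,y² cancel):
  25.980·x + 191.644·y = 5401.708596
  -49.548·x + 36.414·y = -1633.058369
det = 25.980·36.414 − 191.644·-49.548 = 10441.612632
x = (5401.708596·36.414 − 191.644·-1633.058369) / 10441.612632 = 48.810818
y = (25.980·-1633.058369 − 5401.708596·-49.548) / 10441.612632 = 21.569178
|P − Q| = √((48.810818 − -40.662)² + (21.569178 − -10.565)²) = 95.068347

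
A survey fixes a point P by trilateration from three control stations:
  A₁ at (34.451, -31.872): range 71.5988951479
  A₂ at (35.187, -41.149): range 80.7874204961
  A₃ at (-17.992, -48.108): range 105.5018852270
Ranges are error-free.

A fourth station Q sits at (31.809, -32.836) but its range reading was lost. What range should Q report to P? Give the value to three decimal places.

eq1: (x − 34.451)² + (y + 31.872)² = 71.5988951479²
eq2: (x − 35.187)² + (y + 41.149)² = 80.7874204961²
eq3: (x + 17.992)² + (y + 48.108)² = 105.5018852270²
eq3−eq2, eq3−eq1 (x²,y² cancel):
  106.358·x + 13.918·y = 4897.313918
  104.886·x + 32.472·y = 5568.850057
det = 106.358·32.472 − 13.918·104.886 = 1993.853628
x = (4897.313918·32.472 − 13.918·5568.850057) / 1993.853628 = 40.884808
y = (106.358·5568.850057 − 4897.313918·104.886) / 1993.853628 = 39.437241
|P − Q| = √((40.884808 − 31.809)² + (39.437241 − -32.836)²) = 72.840866

72.841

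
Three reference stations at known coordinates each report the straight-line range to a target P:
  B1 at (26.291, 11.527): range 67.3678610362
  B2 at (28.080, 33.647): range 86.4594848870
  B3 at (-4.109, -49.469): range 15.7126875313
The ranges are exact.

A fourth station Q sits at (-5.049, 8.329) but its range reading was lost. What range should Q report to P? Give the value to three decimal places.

eq1: (x − 26.291)² + (y − 11.527)² = 67.3678610362²
eq2: (x − 28.080)² + (y − 33.647)² = 86.4594848870²
eq3: (x + 4.109)² + (y + 49.469)² = 15.7126875313²
eq2−eq1, eq2−eq3 (x²,y² cancel):
  -3.578·x − 44.240·y = 1840.295227
  -64.378·x − 166.232·y = 7771.812810
det = -3.578·-166.232 − -44.240·-64.378 = -2253.304624
x = (1840.295227·-166.232 − -44.240·7771.812810) / -2253.304624 = -16.823754
y = (-3.578·7771.812810 − 1840.295227·-64.378) / -2253.304624 = -40.237338
|P − Q| = √((-16.823754 − -5.049)² + (-40.237338 − 8.329)²) = 49.973333

49.973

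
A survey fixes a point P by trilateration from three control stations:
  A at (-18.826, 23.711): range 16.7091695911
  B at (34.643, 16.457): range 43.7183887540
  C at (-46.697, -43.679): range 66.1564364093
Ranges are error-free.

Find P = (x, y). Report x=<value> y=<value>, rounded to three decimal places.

eq1: (x + 18.826)² + (y − 23.711)² = 16.7091695911²
eq2: (x − 34.643)² + (y − 16.457)² = 43.7183887540²
eq3: (x + 46.697)² + (y + 43.679)² = 66.1564364093²
eq1−eq2, eq1−eq3 (x²,y² cancel):
  106.938·x − 14.508·y = -1077.760666
  -55.742·x − 134.780·y = -925.642677
det = 106.938·-134.780 − -14.508·-55.742 = -15221.808576
x = (-1077.760666·-134.780 − -14.508·-925.642677) / -15221.808576 = -8.660690
y = (106.938·-925.642677 − -1077.760666·-55.742) / -15221.808576 = 10.449672

x=-8.661 y=10.450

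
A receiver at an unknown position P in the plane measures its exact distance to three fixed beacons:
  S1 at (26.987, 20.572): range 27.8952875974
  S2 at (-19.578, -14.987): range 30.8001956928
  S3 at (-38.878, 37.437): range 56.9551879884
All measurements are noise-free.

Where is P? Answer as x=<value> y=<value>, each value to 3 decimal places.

eq1: (x − 26.987)² + (y − 20.572)² = 27.8952875974²
eq2: (x + 19.578)² + (y + 14.987)² = 30.8001956928²
eq3: (x + 38.878)² + (y − 37.437)² = 56.9551879884²
eq2−eq3, eq2−eq1 (x²,y² cancel):
  -38.600·x + 104.848·y = 9.878216
  93.130·x + 71.118·y = 714.102085
det = -38.600·71.118 − 104.848·93.130 = -12509.649040
x = (9.878216·71.118 − 104.848·714.102085) / -12509.649040 = 5.928996
y = (-38.600·714.102085 − 9.878216·93.130) / -12509.649040 = 2.276986

x=5.929 y=2.277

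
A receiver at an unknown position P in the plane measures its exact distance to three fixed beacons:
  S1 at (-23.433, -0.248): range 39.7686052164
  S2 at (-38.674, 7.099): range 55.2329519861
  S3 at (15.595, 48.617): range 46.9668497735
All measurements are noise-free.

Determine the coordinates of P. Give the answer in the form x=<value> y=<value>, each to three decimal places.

x=16.290 y=1.655

eq1: (x + 23.433)² + (y + 0.248)² = 39.7686052164²
eq2: (x + 38.674)² + (y − 7.099)² = 55.2329519861²
eq3: (x − 15.595)² + (y − 48.617)² = 46.9668497735²
eq1−eq2, eq1−eq3 (x²,y² cancel):
  -30.482·x + 14.694·y = -472.229940
  78.056·x + 97.730·y = 1433.306704
det = -30.482·97.730 − 14.694·78.056 = -4125.960724
x = (-472.229940·97.730 − 14.694·1433.306704) / -4125.960724 = 16.290034
y = (-30.482·1433.306704 − -472.229940·78.056) / -4125.960724 = 1.655293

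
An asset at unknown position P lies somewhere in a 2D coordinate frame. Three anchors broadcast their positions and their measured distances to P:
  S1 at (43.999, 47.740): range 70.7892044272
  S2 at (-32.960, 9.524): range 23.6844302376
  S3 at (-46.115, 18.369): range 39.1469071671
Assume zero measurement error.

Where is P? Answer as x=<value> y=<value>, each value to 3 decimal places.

x=-10.370 y=2.407

eq1: (x − 43.999)² + (y − 47.740)² = 70.7892044272²
eq2: (x + 32.960)² + (y − 9.524)² = 23.6844302376²
eq3: (x + 46.115)² + (y − 18.369)² = 39.1469071671²
eq3−eq1, eq3−eq2 (x²,y² cancel):
  180.228·x + 58.742·y = -1727.624908
  26.310·x − 17.690·y = -315.417105
det = 180.228·-17.690 − 58.742·26.310 = -4733.735340
x = (-1727.624908·-17.690 − 58.742·-315.417105) / -4733.735340 = -10.370228
y = (180.228·-315.417105 − -1727.624908·26.310) / -4733.735340 = 2.406806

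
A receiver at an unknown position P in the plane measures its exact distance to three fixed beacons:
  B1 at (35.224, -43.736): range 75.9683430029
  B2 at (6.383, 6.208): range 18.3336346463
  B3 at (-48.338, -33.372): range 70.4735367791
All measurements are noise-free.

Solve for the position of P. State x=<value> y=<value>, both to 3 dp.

eq1: (x − 35.224)² + (y + 43.736)² = 75.9683430029²
eq2: (x − 6.383)² + (y − 6.208)² = 18.3336346463²
eq3: (x + 48.338)² + (y + 33.372)² = 70.4735367791²
eq1−eq3, eq1−eq2 (x²,y² cancel):
  -167.124·x + 20.728·y = 1101.354508
  -57.682·x + 99.888·y = 2360.781060
det = -167.124·99.888 − 20.728·-57.682 = -15498.049616
x = (1101.354508·99.888 − 20.728·2360.781060) / -15498.049616 = -3.941001
y = (-167.124·2360.781060 − 1101.354508·-57.682) / -15498.049616 = 21.358484

x=-3.941 y=21.358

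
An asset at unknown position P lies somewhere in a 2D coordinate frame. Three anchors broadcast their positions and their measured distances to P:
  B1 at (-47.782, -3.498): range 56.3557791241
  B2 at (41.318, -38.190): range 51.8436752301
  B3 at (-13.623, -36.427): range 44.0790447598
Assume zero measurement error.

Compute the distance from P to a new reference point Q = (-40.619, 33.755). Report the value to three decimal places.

58.452

eq1: (x + 47.782)² + (y + 3.498)² = 56.3557791241²
eq2: (x − 41.318)² + (y + 38.190)² = 51.8436752301²
eq3: (x + 13.623)² + (y + 36.427)² = 44.0790447598²
eq2−eq1, eq2−eq3 (x²,y² cancel):
  -178.200·x + 69.384·y = -1358.504875
  -109.882·x + 3.526·y = -908.336292
det = -178.200·3.526 − 69.384·-109.882 = 6995.719488
x = (-1358.504875·3.526 − 69.384·-908.336292) / 6995.719488 = 8.324221
y = (-178.200·-908.336292 − -1358.504875·-109.882) / 6995.719488 = 1.799714
|P − Q| = √((8.324221 − -40.619)² + (1.799714 − 33.755)²) = 58.451512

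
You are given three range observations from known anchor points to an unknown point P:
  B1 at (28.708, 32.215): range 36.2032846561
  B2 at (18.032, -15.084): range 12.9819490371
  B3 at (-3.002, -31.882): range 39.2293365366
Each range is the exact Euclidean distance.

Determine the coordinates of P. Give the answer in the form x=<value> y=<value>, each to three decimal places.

eq1: (x − 28.708)² + (y − 32.215)² = 36.2032846561²
eq2: (x − 18.032)² + (y + 15.084)² = 12.9819490371²
eq3: (x + 3.002)² + (y + 31.882)² = 39.2293365366²
eq3−eq1, eq3−eq2 (x²,y² cancel):
  63.420·x + 128.194·y = 1064.744586
  42.068·x + 33.596·y = 897.615996
det = 63.420·33.596 − 128.194·42.068 = -3262.206872
x = (1064.744586·33.596 − 128.194·897.615996) / -3262.206872 = 24.308031
y = (63.420·897.615996 − 1064.744586·42.068) / -3262.206872 = -3.719915

x=24.308 y=-3.720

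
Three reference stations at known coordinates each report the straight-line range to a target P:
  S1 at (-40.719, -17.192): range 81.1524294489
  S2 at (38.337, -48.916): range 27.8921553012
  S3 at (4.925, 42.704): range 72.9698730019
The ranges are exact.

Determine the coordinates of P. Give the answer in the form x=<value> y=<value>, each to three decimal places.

x=40.339 y=-21.096

eq1: (x + 40.719)² + (y + 17.192)² = 81.1524294489²
eq2: (x − 38.337)² + (y + 48.916)² = 27.8921553012²
eq3: (x − 4.925)² + (y − 42.704)² = 72.9698730019²
eq3−eq2, eq3−eq1 (x²,y² cancel):
  66.824·x − 183.240·y = 6561.243423
  -91.288·x − 119.792·y = -1155.399856
det = 66.824·-119.792 − -183.240·-91.288 = -24732.593728
x = (6561.243423·-119.792 − -183.240·-1155.399856) / -24732.593728 = 40.339479
y = (66.824·-1155.399856 − 6561.243423·-91.288) / -24732.593728 = -21.095820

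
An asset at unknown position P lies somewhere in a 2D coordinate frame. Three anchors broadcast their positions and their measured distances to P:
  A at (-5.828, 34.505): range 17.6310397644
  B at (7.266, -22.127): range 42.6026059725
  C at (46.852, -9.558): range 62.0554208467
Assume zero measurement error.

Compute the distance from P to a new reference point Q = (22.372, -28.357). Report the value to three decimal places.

eq1: (x + 5.828)² + (y − 34.505)² = 17.6310397644²
eq2: (x − 7.266)² + (y + 22.127)² = 42.6026059725²
eq3: (x − 46.852)² + (y + 9.558)² = 62.0554208467²
eq3−eq2, eq3−eq1 (x²,y² cancel):
  -79.172·x − 25.138·y = 291.826838
  -105.360·x + 88.126·y = 2478.117034
det = -79.172·88.126 − -25.138·-105.360 = -9625.651352
x = (291.826838·88.126 − -25.138·2478.117034) / -9625.651352 = -9.143531
y = (-79.172·2478.117034 − 291.826838·-105.360) / -9625.651352 = 17.188510
|P − Q| = √((-9.143531 − 22.372)² + (17.188510 − -28.357)²) = 55.386119

55.386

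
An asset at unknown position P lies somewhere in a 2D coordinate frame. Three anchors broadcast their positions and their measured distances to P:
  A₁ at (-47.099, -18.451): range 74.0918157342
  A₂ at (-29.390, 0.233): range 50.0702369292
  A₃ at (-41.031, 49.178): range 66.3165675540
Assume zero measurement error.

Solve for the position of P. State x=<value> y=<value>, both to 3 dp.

x=17.454 y=17.915

eq1: (x + 47.099)² + (y + 18.451)² = 74.0918157342²
eq2: (x + 29.390)² + (y − 0.233)² = 50.0702369292²
eq3: (x + 41.031)² + (y − 49.178)² = 66.3165675540²
eq1−eq2, eq1−eq3 (x²,y² cancel):
  35.418·x + 37.368·y = 1287.639720
  12.136·x + 135.258·y = 2634.973470
det = 35.418·135.258 − 37.368·12.136 = 4337.069796
x = (1287.639720·135.258 − 37.368·2634.973470) / 4337.069796 = 17.454154
y = (35.418·2634.973470 − 1287.639720·12.136) / 4337.069796 = 17.915021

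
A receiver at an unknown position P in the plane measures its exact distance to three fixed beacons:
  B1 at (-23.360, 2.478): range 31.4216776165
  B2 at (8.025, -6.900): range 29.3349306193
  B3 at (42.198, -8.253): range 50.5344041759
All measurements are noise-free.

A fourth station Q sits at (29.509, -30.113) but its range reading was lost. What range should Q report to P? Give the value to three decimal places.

eq1: (x + 23.360)² + (y − 2.478)² = 31.4216776165²
eq2: (x − 8.025)² + (y + 6.900)² = 29.3349306193²
eq3: (x − 42.198)² + (y + 8.253)² = 50.5344041759²
eq3−eq1, eq3−eq2 (x²,y² cancel):
  -131.116·x + 21.462·y = 269.451052
  -68.346·x + 2.706·y = -43.584737
det = -131.116·2.706 − 21.462·-68.346 = 1112.041956
x = (269.451052·2.706 − 21.462·-43.584737) / 1112.041956 = 1.496841
y = (-131.116·-43.584737 − 269.451052·-68.346) / 1112.041956 = 21.699323
|P − Q| = √((1.496841 − 29.509)² + (21.699323 − -30.113)²) = 58.899897

58.900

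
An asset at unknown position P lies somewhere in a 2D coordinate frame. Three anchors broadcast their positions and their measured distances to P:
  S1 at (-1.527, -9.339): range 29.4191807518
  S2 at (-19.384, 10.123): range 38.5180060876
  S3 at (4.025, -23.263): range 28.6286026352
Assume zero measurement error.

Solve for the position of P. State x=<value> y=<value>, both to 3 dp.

x=-24.193 y=-28.094

eq1: (x + 1.527)² + (y + 9.339)² = 29.4191807518²
eq2: (x + 19.384)² + (y − 10.123)² = 38.5180060876²
eq3: (x − 4.025)² + (y + 23.263)² = 28.6286026352²
eq2−eq1, eq2−eq3 (x²,y² cancel):
  35.714·x − 38.924·y = 229.482662
  46.818·x − 66.772·y = 743.193113
det = 35.714·-66.772 − -38.924·46.818 = -562.351376
x = (229.482662·-66.772 − -38.924·743.193113) / -562.351376 = -24.193117
y = (35.714·743.193113 − 229.482662·46.818) / -562.351376 = -28.093609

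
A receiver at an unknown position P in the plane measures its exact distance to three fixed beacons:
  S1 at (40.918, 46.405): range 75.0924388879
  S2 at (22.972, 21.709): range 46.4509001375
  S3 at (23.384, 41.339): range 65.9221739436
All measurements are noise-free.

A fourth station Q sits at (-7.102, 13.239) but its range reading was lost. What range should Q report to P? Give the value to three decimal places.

eq1: (x − 40.918)² + (y − 46.405)² = 75.0924388879²
eq2: (x − 22.972)² + (y − 21.709)² = 46.4509001375²
eq3: (x − 23.384)² + (y − 41.339)² = 65.9221739436²
eq2−eq1, eq2−eq3 (x²,y² cancel):
  35.892·x + 49.392·y = -652.474971
  0.824·x + 39.260·y = -931.315982
det = 35.892·39.260 − 49.392·0.824 = 1368.420912
x = (-652.474971·39.260 − 49.392·-931.315982) / 1368.420912 = 14.895557
y = (35.892·-931.315982 − -652.474971·0.824) / 1368.420912 = -24.034384
|P − Q| = √((14.895557 − -7.102)² + (-24.034384 − 13.239)²) = 43.280454

43.280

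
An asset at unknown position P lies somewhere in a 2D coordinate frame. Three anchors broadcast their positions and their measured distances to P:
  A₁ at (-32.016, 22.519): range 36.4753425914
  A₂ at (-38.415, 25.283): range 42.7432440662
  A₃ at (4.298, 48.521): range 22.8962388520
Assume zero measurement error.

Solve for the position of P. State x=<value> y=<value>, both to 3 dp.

x=4.327 y=25.625

eq1: (x + 32.016)² + (y − 22.519)² = 36.4753425914²
eq2: (x + 38.415)² + (y − 25.283)² = 42.7432440662²
eq3: (x − 4.298)² + (y − 48.521)² = 22.8962388520²
eq2−eq1, eq2−eq3 (x²,y² cancel):
  12.798·x − 5.528·y = -86.278401
  85.426·x + 46.476·y = 1560.565091
det = 12.798·46.476 − -5.528·85.426 = 1067.034776
x = (-86.278401·46.476 − -5.528·1560.565091) / 1067.034776 = 4.326878
y = (12.798·1560.565091 − -86.278401·85.426) / 1067.034776 = 25.624779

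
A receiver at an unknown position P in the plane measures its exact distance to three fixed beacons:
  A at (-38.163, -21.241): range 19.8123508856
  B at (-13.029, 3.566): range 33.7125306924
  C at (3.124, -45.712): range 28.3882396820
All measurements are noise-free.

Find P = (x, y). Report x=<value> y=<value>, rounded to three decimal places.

eq1: (x + 38.163)² + (y + 21.241)² = 19.8123508856²
eq2: (x + 13.029)² + (y − 3.566)² = 33.7125306924²
eq3: (x − 3.124)² + (y + 45.712)² = 28.3882396820²
eq1−eq3, eq1−eq2 (x²,y² cancel):
  82.574·x − 48.942·y = -221.611235
  50.268·x + 49.614·y = -2469.128931
det = 82.574·49.614 − -48.942·50.268 = 6557.042892
x = (-221.611235·49.614 − -48.942·-2469.128931) / 6557.042892 = -20.106492
y = (82.574·-2469.128931 − -221.611235·50.268) / 6557.042892 = -29.395248

x=-20.106 y=-29.395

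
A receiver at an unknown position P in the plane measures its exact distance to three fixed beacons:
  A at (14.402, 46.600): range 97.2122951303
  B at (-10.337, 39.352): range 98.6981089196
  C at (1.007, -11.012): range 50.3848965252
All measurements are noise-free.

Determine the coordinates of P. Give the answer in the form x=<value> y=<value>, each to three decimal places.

x=34.707 y=-48.468

eq1: (x − 14.402)² + (y − 46.600)² = 97.2122951303²
eq2: (x + 10.337)² + (y − 39.352)² = 98.6981089196²
eq3: (x − 1.007)² + (y + 11.012)² = 50.3848965252²
eq3−eq1, eq3−eq2 (x²,y² cancel):
  26.790·x + 115.224·y = -4654.893116
  -22.688·x + 100.728·y = -5669.523626
det = 26.790·100.728 − 115.224·-22.688 = 5312.705232
x = (-4654.893116·100.728 − 115.224·-5669.523626) / 5312.705232 = 34.706822
y = (26.790·-5669.523626 − -4654.893116·-22.688) / 5312.705232 = -48.468105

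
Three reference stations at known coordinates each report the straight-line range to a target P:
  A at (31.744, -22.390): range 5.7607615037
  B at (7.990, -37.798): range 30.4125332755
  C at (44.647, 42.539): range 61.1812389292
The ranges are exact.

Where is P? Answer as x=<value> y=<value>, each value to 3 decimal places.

eq1: (x − 31.744)² + (y + 22.390)² = 5.7607615037²
eq2: (x − 7.990)² + (y + 37.798)² = 30.4125332755²
eq3: (x − 44.647)² + (y − 42.539)² = 61.1812389292²
eq3−eq2, eq3−eq1 (x²,y² cancel):
  -73.314·x − 160.674·y = 507.829591
  -25.806·x − 129.858·y = 1416.030130
det = -73.314·-129.858 − -160.674·-25.806 = 5374.056168
x = (507.829591·-129.858 − -160.674·1416.030130) / 5374.056168 = 30.065464
y = (-73.314·1416.030130 − 507.829591·-25.806) / 5374.056168 = -16.879203

x=30.065 y=-16.879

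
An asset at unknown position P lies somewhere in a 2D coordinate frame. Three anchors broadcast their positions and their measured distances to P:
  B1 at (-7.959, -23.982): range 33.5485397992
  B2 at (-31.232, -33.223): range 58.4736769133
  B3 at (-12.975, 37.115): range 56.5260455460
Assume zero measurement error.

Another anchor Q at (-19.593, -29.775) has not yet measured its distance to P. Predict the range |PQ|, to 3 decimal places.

46.536

eq1: (x + 7.959)² + (y + 23.982)² = 33.5485397992²
eq2: (x + 31.232)² + (y + 33.223)² = 58.4736769133²
eq3: (x + 12.975)² + (y − 37.115)² = 56.5260455460²
eq1−eq3, eq1−eq2 (x²,y² cancel):
  -10.032·x + 122.194·y = -1162.297457
  -46.546·x − 18.482·y = -852.942821
det = -10.032·-18.482 − 122.194·-46.546 = 5873.053348
x = (-1162.297457·-18.482 − 122.194·-852.942821) / 5873.053348 = 21.403871
y = (-10.032·-852.942821 − -1162.297457·-46.546) / 5873.053348 = -7.754667
|P − Q| = √((21.403871 − -19.593)² + (-7.754667 − -29.775)²) = 46.536421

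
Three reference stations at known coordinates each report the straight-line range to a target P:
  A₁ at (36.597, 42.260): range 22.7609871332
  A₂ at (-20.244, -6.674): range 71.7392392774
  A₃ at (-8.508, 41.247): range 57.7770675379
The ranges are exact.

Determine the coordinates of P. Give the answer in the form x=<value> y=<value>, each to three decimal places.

eq1: (x − 36.597)² + (y − 42.260)² = 22.7609871332²
eq2: (x + 20.244)² + (y + 6.674)² = 71.7392392774²
eq3: (x + 8.508)² + (y − 41.247)² = 57.7770675379²
eq1−eq3, eq1−eq2 (x²,y² cancel):
  -90.210·x − 2.026·y = -4171.673934
  -113.682·x − 97.868·y = -7299.342114
det = -90.210·-97.868 − -2.026·-113.682 = 8598.352548
x = (-4171.673934·-97.868 − -2.026·-7299.342114) / 8598.352548 = 45.762827
y = (-90.210·-7299.342114 − -4171.673934·-113.682) / 8598.352548 = 21.426130

x=45.763 y=21.426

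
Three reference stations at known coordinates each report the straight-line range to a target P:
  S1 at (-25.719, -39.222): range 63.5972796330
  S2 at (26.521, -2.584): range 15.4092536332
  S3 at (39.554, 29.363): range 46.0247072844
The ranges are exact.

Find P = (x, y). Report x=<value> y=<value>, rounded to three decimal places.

eq1: (x + 25.719)² + (y + 39.222)² = 63.5972796330²
eq2: (x − 26.521)² + (y + 2.584)² = 15.4092536332²
eq3: (x − 39.554)² + (y − 29.363)² = 46.0247072844²
eq3−eq1, eq3−eq2 (x²,y² cancel):
  -130.546·x − 137.170·y = -2153.212736
  -26.066·x − 63.894·y = 164.164395
det = -130.546·-63.894 − -137.170·-26.066 = 4765.632904
x = (-2153.212736·-63.894 − -137.170·164.164395) / 4765.632904 = 33.593818
y = (-130.546·164.164395 − -2153.212736·-26.066) / 4765.632904 = -16.274155

x=33.594 y=-16.274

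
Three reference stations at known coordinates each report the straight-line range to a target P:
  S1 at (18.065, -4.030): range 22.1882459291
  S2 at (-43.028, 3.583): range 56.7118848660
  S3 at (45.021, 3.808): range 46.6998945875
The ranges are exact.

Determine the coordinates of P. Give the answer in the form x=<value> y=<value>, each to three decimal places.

eq1: (x − 18.065)² + (y + 4.030)² = 22.1882459291²
eq2: (x + 43.028)² + (y − 3.583)² = 56.7118848660²
eq3: (x − 45.021)² + (y − 3.808)² = 46.6998945875²
eq3−eq1, eq3−eq2 (x²,y² cancel):
  -53.912·x − 15.676·y = -10.244283
  -176.098·x − 0.450·y = -1212.502363
det = -53.912·-0.450 − -15.676·-176.098 = -2736.251848
x = (-10.244283·-0.450 − -15.676·-1212.502363) / -2736.251848 = 6.944747
y = (-53.912·-1212.502363 − -10.244283·-176.098) / -2736.251848 = -23.230475

x=6.945 y=-23.230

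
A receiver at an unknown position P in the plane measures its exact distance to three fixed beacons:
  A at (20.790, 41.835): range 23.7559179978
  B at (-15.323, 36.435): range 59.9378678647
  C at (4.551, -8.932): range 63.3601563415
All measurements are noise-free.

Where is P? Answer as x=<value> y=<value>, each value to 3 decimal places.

x=44.493 y=40.253

eq1: (x − 20.790)² + (y − 41.835)² = 23.7559179978²
eq2: (x + 15.323)² + (y − 36.435)² = 59.9378678647²
eq3: (x − 4.551)² + (y + 8.932)² = 63.3601563415²
eq2−eq1, eq2−eq3 (x²,y² cancel):
  72.226·x + 10.800·y = 3648.292135
  39.748·x − 90.734·y = -1883.772736
det = 72.226·-90.734 − 10.800·39.748 = -6982.632284
x = (3648.292135·-90.734 − 10.800·-1883.772736) / -6982.632284 = 44.493163
y = (72.226·-1883.772736 − 3648.292135·39.748) / -6982.632284 = 40.252683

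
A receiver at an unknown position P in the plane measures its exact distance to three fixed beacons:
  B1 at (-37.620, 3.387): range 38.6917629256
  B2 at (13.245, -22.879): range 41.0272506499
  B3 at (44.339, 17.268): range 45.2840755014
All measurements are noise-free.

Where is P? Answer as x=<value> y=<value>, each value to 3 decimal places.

x=-0.915 y=15.627

eq1: (x + 37.620)² + (y − 3.387)² = 38.6917629256²
eq2: (x − 13.245)² + (y + 22.879)² = 41.0272506499²
eq3: (x − 44.339)² + (y − 17.268)² = 45.2840755014²
eq3−eq1, eq3−eq2 (x²,y² cancel):
  -163.918·x − 27.762·y = -283.799600
  -62.188·x − 80.294·y = -1197.839881
det = -163.918·-80.294 − -27.762·-62.188 = 11435.168636
x = (-283.799600·-80.294 − -27.762·-1197.839881) / 11435.168636 = -0.915336
y = (-163.918·-1197.839881 − -283.799600·-62.188) / 11435.168636 = 15.627106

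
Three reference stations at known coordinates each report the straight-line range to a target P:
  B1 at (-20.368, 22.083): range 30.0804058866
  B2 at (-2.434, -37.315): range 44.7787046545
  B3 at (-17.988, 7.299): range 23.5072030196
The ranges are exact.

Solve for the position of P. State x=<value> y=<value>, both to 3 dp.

eq1: (x + 20.368)² + (y − 22.083)² = 30.0804058866²
eq2: (x + 2.434)² + (y + 37.315)² = 44.7787046545²
eq3: (x + 17.988)² + (y − 7.299)² = 23.5072030196²
eq1−eq2, eq1−eq3 (x²,y² cancel):
  35.868·x − 118.796·y = -604.482304
  4.760·x − 29.568·y = -173.428544
det = 35.868·-29.568 − -118.796·4.760 = -495.076064
x = (-604.482304·-29.568 − -118.796·-173.428544) / -495.076064 = 5.512859
y = (35.868·-173.428544 − -604.482304·4.760) / -495.076064 = 6.752900

x=5.513 y=6.753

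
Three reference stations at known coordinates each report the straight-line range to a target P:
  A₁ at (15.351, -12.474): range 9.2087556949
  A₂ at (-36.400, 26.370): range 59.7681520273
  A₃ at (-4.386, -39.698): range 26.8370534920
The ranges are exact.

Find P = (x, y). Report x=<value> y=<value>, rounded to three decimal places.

x=6.552 y=-15.191

eq1: (x − 15.351)² + (y + 12.474)² = 9.2087556949²
eq2: (x + 36.400)² + (y − 26.370)² = 59.7681520273²
eq3: (x + 4.386)² + (y + 39.698)² = 26.8370534920²
eq1−eq2, eq1−eq3 (x²,y² cancel):
  -103.502·x + 77.688·y = -1858.347792
  -39.474·x − 54.448·y = 568.488064
det = -103.502·-54.448 − 77.688·-39.474 = 8702.133008
x = (-1858.347792·-54.448 − 77.688·568.488064) / 8702.133008 = 6.552258
y = (-103.502·568.488064 − -1858.347792·-39.474) / 8702.133008 = -15.191226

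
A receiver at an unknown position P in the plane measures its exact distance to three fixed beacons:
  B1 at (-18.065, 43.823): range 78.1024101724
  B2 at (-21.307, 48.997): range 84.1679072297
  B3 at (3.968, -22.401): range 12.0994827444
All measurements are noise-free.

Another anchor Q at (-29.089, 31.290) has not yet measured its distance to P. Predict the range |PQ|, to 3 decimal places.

eq1: (x + 18.065)² + (y − 43.823)² = 78.1024101724²
eq2: (x + 21.307)² + (y − 48.997)² = 84.1679072297²
eq3: (x − 3.968)² + (y + 22.401)² = 12.0994827444²
eq2−eq3, eq2−eq1 (x²,y² cancel):
  50.550·x − 142.796·y = 4600.694692
  6.484·x − 10.348·y = 376.355429
det = 50.550·-10.348 − -142.796·6.484 = 402.797864
x = (4600.694692·-10.348 − -142.796·376.355429) / 402.797864 = 15.228634
y = (50.550·376.355429 − 4600.694692·6.484) / 402.797864 = -26.827693
|P − Q| = √((15.228634 − -29.089)² + (-26.827693 − 31.290)²) = 73.087064

73.087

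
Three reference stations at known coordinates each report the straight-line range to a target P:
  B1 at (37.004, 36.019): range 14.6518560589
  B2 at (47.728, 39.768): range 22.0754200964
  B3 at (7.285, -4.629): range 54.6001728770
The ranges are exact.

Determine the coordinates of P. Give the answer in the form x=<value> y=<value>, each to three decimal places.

x=26.676 y=46.412

eq1: (x − 37.004)² + (y − 36.019)² = 14.6518560589²
eq2: (x − 47.728)² + (y − 39.768)² = 22.0754200964²
eq3: (x − 7.285)² + (y + 4.629)² = 54.6001728770²
eq2−eq3, eq2−eq1 (x²,y² cancel):
  -80.886·x − 88.794·y = -6278.811648
  -21.448·x − 7.498·y = -920.144145
det = -80.886·-7.498 − -88.794·-21.448 = -1297.970484
x = (-6278.811648·-7.498 − -88.794·-920.144145) / -1297.970484 = 26.676068
y = (-80.886·-920.144145 − -6278.811648·-21.448) / -1297.970484 = 46.411820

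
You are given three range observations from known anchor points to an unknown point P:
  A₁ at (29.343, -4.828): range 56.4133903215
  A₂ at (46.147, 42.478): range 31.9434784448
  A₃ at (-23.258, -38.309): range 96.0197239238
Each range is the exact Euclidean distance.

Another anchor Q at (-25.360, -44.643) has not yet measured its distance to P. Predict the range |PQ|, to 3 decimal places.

eq1: (x − 29.343)² + (y + 4.828)² = 56.4133903215²
eq2: (x − 46.147)² + (y − 42.478)² = 31.9434784448²
eq3: (x + 23.258)² + (y + 38.309)² = 96.0197239238²
eq2−eq1, eq2−eq3 (x²,y² cancel):
  -33.608·x − 94.612·y = -5211.689652
  -138.810·x − 161.574·y = -10124.813615
det = -33.608·-161.574 − -94.612·-138.810 = -7702.912728
x = (-5211.689652·-161.574 − -94.612·-10124.813615) / -7702.912728 = 15.040456
y = (-33.608·-10124.813615 − -5211.689652·-138.810) / -7702.912728 = 49.742210
|P − Q| = √((15.040456 − -25.360)² + (49.742210 − -44.643)²) = 102.668227

102.668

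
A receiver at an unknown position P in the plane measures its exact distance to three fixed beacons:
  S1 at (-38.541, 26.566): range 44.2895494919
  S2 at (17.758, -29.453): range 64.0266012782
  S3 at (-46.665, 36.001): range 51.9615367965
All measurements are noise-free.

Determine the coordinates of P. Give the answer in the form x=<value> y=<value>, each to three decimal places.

eq1: (x + 38.541)² + (y − 26.566)² = 44.2895494919²
eq2: (x − 17.758)² + (y + 29.453)² = 64.0266012782²
eq3: (x + 46.665)² + (y − 36.001)² = 51.9615367965²
eq2−eq1, eq2−eq3 (x²,y² cancel):
  -112.598·x + 112.038·y = 3146.176741
  -128.846·x + 130.908·y = 3690.272818
det = -112.598·130.908 − 112.038·-128.846 = -304.330836
x = (3146.176741·130.908 − 112.038·3690.272818) / -304.330836 = 5.228130
y = (-112.598·3690.272818 − 3146.176741·-128.846) / -304.330836 = 33.335598

x=5.228 y=33.336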